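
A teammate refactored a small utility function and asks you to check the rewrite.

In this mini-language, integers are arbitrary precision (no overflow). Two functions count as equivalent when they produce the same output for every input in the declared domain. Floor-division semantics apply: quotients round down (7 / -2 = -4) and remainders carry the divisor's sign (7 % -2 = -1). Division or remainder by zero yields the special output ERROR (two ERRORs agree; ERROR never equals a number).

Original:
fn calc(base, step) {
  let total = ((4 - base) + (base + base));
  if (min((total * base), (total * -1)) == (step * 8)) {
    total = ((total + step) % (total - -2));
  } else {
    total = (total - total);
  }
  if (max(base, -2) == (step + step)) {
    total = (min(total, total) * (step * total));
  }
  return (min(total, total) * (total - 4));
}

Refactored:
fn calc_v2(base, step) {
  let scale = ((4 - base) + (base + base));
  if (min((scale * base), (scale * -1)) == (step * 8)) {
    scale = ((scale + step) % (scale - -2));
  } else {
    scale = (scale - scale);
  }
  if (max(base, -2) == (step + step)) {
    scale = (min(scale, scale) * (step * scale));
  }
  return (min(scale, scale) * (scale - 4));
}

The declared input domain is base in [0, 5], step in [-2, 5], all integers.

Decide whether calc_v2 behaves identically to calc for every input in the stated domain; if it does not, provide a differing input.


Comparing the listings, the differences include: local variable names differ.
Tracing base=0, step=2: calc: total := 4 | (min((total * base), (total * -1)) == (step * 8)): false | total := 0 | (max(base, -2) == (step + step)): false | result 0 | calc_v2: scale := 4 | (min((scale * base), (scale * -1)) == (step * 8)): false | scale := 0 | (max(base, -2) == (step + step)): false | result 0 — matching result 0.
Sweeping the whole domain (48 inputs) finds no disagreement.
verdict: equivalent


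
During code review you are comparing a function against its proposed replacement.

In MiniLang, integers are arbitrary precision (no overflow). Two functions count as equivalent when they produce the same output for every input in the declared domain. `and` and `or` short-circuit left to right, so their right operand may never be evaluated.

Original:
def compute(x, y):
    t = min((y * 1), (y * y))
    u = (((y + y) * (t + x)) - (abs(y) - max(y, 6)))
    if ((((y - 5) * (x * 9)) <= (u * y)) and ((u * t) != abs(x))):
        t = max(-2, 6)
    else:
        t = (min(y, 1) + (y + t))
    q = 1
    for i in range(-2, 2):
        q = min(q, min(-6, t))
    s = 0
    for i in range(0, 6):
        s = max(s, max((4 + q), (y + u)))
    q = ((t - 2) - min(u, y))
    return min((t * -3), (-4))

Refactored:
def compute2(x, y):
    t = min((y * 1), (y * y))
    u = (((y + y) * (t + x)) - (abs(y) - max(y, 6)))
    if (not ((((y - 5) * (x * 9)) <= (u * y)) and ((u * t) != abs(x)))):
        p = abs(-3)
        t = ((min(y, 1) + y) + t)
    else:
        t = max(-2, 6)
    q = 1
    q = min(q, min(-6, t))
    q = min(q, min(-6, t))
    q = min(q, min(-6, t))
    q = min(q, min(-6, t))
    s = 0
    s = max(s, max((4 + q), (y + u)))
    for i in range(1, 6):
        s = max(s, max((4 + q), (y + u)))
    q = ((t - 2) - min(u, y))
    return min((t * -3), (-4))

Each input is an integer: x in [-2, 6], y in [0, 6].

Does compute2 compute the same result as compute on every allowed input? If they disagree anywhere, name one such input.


Behavior is preserved: although boolean connective usage differs, min/max/abs usage differs, statement counts differ, local variable names differ, loop structure differs, constant usage differs, arithmetic usage differs, the outputs never diverge.
One worked example (x=5, y=4) — compute: t becomes 4; next u becomes 74; next ((((y - 5) * (x * 9)) <= (u * y)) and ((u * t) != abs(x))) evaluates to true; next t becomes 6; next q becomes 1; next at i=-2:; next q becomes -6; next at i=-1:; next q becomes -6; next at i=0:; next q becomes -6; next at i=1:; next q becomes -6; next s becomes 0; next at i=0:; next s becomes 78; next at i=1:; next s becomes 78; next at i=2:; next s becomes 78; next at i=3:; next s becomes 78; next at i=4:; next s becomes 78; next at i=5:; next s becomes 78; next q becomes 0; next final value -18; compute2: t becomes 4; next u becomes 74; next (not ((((y - 5) * (x * 9)) <= (u * y)) and ((u * t) != abs(x)))) evaluates to false; next t becomes 6; next q becomes 1; next q becomes -6; next q becomes -6; next q becomes -6; next q becomes -6; next s becomes 0; next s becomes 78; next at i=1:; next s becomes 78; next at i=2:; next s becomes 78; next at i=3:; next s becomes 78; next at i=4:; next s becomes 78; next at i=5:; next s becomes 78; next q becomes 0; next final value -18; agreement on -18.
An exhaustive pass over the 63 declared inputs shows identical outputs.
verdict: equivalent


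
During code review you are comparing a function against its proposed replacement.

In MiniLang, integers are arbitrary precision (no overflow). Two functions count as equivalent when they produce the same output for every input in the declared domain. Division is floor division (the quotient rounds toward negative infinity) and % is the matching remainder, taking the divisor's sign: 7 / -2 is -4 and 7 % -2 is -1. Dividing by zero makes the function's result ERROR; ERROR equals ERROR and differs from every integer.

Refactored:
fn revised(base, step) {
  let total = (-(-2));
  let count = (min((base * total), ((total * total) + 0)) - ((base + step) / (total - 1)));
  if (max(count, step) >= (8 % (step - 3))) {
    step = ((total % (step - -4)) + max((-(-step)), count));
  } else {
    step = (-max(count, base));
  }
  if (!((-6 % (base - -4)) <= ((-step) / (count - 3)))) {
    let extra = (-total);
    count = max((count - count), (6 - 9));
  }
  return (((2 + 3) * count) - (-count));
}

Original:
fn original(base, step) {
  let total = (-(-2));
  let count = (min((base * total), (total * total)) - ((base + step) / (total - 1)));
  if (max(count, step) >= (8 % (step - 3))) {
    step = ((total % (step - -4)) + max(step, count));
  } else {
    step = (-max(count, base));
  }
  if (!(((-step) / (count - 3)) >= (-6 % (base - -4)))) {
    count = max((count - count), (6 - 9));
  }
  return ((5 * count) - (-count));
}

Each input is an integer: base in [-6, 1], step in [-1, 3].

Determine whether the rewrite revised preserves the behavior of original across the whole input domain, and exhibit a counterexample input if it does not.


The two are interchangeable: comparison usage differs; arithmetic usage differs; statement counts differ; constant usage differs; local variable names differ, and every declared input agrees.
As a probe, take base=1, step=1: original runs total becomes 2; next count becomes 0; next (max(count, step) >= (8 % (step - 3))) evaluates to true; next step becomes 3; next (!(((-step) / (count - 3)) >= (-6 % (base - -4)))) evaluates to true; next count becomes 0; next final value 0; revised runs total becomes 2; next count becomes 0; next (max(count, step) >= (8 % (step - 3))) evaluates to true; next step becomes 3; next (!((-6 % (base - -4)) <= ((-step) / (count - 3)))) evaluates to true; next extra becomes -2; next count becomes 0; next final value 0; both end at 0.
Sweeping the whole domain (40 inputs) finds no disagreement.
verdict: equivalent


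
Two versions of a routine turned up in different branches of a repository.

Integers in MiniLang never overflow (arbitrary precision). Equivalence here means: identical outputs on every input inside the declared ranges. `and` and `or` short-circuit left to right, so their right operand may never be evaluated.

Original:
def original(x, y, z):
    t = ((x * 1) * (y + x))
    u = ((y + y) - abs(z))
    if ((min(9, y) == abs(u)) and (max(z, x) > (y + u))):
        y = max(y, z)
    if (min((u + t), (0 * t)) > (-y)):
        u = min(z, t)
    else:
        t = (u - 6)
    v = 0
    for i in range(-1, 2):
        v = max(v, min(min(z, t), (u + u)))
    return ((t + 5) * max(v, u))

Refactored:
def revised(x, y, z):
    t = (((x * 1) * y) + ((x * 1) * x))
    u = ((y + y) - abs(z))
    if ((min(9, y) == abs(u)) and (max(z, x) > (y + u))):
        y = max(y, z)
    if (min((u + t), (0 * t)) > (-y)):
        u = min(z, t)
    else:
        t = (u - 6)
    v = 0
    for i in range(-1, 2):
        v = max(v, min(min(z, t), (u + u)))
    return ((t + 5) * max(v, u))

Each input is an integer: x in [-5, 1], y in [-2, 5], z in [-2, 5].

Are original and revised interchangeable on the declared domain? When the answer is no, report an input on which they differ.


Comparing the listings, the differences include: constant usage differs, and arithmetic usage differs.
As a probe, take x=-2, y=2, z=4: original runs t=0, then u=0, then ((min(9, y) == abs(u)) and (max(z, x) > (y + u))) is false, then (min((u + t), (0 * t)) > (-y)) is true, then u=0, then v=0, then (i=-1), then v=0, then (i=0), then v=0, then (i=1), then v=0, then returns 0; revised runs t=0, then u=0, then ((min(9, y) == abs(u)) and (max(z, x) > (y + u))) is false, then (min((u + t), (0 * t)) > (-y)) is true, then u=0, then v=0, then (i=-1), then v=0, then (i=0), then v=0, then (i=1), then v=0, then returns 0; both end at 0.
An exhaustive pass over the 448 declared inputs shows identical outputs.
verdict: equivalent


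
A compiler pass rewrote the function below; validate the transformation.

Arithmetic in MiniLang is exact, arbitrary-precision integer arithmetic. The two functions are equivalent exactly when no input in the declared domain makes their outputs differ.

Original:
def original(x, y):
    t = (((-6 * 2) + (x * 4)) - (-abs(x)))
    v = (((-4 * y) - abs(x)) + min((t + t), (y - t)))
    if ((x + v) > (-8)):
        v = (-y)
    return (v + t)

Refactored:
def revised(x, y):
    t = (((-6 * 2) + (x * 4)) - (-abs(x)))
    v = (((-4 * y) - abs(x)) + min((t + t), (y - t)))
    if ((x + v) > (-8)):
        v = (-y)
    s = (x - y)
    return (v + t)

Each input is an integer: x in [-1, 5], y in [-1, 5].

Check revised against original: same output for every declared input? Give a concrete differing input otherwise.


Reading the diff, among the changes: statement counts differ; and arithmetic usage differs; and local variable names differ.
Tracing x=0, y=4: original: t := -12 | v := -40 | ((x + v) > (-8)): false | result -52 | revised: t := -12 | v := -40 | ((x + v) > (-8)): false | s := -4 | result -52 — matching result -52.
Checked all 49 inputs in the declared domain: the outputs agree on every one.
verdict: equivalent


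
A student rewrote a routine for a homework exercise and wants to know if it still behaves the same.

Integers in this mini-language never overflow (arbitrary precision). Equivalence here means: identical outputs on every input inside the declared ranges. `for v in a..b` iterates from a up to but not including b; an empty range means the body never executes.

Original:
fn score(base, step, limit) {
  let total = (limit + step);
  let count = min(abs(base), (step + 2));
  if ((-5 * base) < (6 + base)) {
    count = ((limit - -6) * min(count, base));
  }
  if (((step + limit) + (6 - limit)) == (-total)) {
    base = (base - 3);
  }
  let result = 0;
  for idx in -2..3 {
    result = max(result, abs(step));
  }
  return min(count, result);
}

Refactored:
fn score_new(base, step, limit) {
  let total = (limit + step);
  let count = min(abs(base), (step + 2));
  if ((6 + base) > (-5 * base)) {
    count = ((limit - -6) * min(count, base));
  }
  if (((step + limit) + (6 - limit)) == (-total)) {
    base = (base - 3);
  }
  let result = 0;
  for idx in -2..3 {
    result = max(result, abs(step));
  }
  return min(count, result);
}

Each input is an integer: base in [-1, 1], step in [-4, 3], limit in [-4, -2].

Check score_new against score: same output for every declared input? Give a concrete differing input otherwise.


This is a faithful refactor — comparison usage differs, but the computed results match everywhere.
Spot check at base=-1, step=2, limit=-2 — score: total=0, then count=1, then ((-5 * base) < (6 + base)) is false, then (((step + limit) + (6 - limit)) == (-total)) is false, then result=0, then (idx=-2), then result=2, then (idx=-1), then result=2, then (idx=0), then result=2, then (idx=1), then result=2, then (idx=2), then result=2, then returns 1. score_new: total=0, then count=1, then ((6 + base) > (-5 * base)) is false, then (((step + limit) + (6 - limit)) == (-total)) is false, then result=0, then (idx=-2), then result=2, then (idx=-1), then result=2, then (idx=0), then result=2, then (idx=1), then result=2, then (idx=2), then result=2, then returns 1. Both give 1.
Every one of the 72 inputs gives matching results.
verdict: equivalent


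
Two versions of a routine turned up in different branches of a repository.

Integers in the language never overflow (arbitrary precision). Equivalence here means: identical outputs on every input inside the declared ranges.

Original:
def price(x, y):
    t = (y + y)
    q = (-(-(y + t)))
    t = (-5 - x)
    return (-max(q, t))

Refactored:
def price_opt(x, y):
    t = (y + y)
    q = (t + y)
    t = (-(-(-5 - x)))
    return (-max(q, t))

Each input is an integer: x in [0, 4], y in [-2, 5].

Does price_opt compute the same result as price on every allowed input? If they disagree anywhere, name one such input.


Reading the diff, among the changes: same computation, different form.
Tracing x=2, y=5: price: t becomes 10; next q becomes 15; next t becomes -7; next final value -15 | price_opt: t becomes 10; next q becomes 15; next t becomes -7; next final value -15 — matching result -15.
An exhaustive pass over the 40 declared inputs shows identical outputs.
verdict: equivalent


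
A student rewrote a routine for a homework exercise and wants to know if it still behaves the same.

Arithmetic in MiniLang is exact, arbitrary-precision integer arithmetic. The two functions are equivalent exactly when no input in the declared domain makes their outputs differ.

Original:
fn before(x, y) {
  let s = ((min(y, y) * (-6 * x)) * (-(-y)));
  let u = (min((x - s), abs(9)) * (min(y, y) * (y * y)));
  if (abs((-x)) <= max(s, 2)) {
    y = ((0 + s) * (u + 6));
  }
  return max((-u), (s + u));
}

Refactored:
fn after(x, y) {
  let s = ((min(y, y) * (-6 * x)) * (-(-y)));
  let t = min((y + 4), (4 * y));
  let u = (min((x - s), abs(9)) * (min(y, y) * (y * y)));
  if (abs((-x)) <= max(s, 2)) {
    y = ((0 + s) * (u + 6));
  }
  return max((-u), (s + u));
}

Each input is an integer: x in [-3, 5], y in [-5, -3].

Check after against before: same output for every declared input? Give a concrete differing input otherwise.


This is a faithful refactor — arithmetic usage differs, plus local variable names differ, plus constant usage differs, plus statement counts differ, plus min/max/abs usage differs, but the computed results match everywhere.
As a probe, take x=5, y=-5: before runs s = -750; u = -1125; (abs((-x)) <= max(s, 2)) -> false; return 1125; after runs s = -750; t = -20; u = -1125; (abs((-x)) <= max(s, 2)) -> false; return 1125; both end at 1125.
Every one of the 27 inputs gives matching results.
verdict: equivalent


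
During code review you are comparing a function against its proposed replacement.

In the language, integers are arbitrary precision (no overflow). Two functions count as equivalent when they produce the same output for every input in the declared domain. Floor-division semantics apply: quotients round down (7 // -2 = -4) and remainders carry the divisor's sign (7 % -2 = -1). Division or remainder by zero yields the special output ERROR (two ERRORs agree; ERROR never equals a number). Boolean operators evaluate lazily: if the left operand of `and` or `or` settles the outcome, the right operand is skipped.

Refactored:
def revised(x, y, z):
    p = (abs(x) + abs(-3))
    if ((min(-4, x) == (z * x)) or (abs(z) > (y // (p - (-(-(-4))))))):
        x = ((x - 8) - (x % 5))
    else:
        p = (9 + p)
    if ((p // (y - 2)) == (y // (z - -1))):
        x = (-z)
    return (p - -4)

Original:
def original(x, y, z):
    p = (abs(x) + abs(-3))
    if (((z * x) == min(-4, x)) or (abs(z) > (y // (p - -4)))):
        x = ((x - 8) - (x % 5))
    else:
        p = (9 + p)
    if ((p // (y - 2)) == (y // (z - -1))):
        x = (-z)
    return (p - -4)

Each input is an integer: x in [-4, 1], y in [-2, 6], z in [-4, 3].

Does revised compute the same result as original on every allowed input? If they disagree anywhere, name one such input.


Side by side, the visible changes include: same computation, different form.
One worked example (x=-2, y=3, z=-1) — original: p = 5; (((z * x) == min(-4, x)) or (abs(z) > (y // (p - -4)))) -> true; x = -13; division by zero -> ERROR; revised: p = 5; ((min(-4, x) == (z * x)) or (abs(z) > (y // (p - (-(-(-4))))))) -> true; x = -13; division by zero -> ERROR; agreement on ERROR.
Checked all 432 inputs in the declared domain: the outputs agree on every one.
verdict: equivalent


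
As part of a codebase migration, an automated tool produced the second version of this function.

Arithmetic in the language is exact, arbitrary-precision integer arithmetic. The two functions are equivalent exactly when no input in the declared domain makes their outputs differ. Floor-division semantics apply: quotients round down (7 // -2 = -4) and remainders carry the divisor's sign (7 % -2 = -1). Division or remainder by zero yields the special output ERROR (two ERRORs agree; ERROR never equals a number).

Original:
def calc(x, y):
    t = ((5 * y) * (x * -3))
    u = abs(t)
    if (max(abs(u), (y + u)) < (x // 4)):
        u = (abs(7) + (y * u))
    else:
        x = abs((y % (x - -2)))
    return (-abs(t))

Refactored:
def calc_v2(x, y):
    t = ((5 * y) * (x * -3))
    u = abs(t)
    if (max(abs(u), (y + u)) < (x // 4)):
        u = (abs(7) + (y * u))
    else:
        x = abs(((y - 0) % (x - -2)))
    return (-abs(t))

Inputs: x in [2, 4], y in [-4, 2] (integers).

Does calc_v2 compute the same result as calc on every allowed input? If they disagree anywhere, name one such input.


Reading the diff, among the changes: arithmetic usage differs, plus constant usage differs.
As a probe, take x=2, y=-4: calc runs t = 120; u = 120; (max(abs(u), (y + u)) < (x // 4)) -> false; x = 0; return -120; calc_v2 runs t = 120; u = 120; (max(abs(u), (y + u)) < (x // 4)) -> false; x = 0; return -120; both end at -120.
An exhaustive pass over the 21 declared inputs shows identical outputs.
verdict: equivalent


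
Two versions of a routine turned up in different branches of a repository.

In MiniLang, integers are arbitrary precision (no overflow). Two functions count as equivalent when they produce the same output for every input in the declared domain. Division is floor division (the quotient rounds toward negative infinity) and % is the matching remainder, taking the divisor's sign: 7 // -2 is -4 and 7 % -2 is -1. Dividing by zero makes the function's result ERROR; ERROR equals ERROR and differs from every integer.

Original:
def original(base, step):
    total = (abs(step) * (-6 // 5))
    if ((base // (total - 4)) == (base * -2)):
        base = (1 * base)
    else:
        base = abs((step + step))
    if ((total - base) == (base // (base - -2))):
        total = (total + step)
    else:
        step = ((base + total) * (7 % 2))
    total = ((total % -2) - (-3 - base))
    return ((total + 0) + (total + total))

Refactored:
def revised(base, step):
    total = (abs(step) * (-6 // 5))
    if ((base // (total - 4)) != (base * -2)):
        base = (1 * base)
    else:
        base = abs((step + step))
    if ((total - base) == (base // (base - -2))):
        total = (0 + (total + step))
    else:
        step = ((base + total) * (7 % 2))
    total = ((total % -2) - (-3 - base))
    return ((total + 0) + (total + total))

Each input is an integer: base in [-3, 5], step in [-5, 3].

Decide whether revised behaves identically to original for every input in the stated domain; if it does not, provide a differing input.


Consider the input base=-3, step=-5.
original: total = -10; ((base // (total - 4)) == (base * -2)) -> false; base = 10; ((total - base) == (base // (base - -2))) -> false; step = 0; total = 13; return 39
revised: total = -10; ((base // (total - 4)) != (base * -2)) -> true; base = -3; ((total - base) == (base // (base - -2))) -> false; step = -13; total = 0; return 0
39 against 0: the behavior changed.
verdict: not equivalent; witness: base=-3, step=-5


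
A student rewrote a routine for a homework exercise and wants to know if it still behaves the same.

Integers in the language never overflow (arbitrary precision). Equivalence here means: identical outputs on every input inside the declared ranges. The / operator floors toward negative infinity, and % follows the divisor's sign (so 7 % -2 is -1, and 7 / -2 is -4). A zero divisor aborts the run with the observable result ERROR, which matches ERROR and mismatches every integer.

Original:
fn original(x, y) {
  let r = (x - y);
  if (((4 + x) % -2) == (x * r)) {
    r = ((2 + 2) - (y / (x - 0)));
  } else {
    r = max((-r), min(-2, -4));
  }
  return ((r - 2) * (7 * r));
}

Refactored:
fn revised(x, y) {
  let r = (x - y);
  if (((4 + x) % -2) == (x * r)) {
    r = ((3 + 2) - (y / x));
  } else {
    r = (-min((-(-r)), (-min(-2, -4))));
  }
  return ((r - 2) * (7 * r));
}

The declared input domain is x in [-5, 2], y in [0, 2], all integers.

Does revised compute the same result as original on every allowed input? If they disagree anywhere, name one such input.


x=1, y=2 yields 0 from original but 21 from revised.
verdict: not equivalent; witness: x=1, y=2


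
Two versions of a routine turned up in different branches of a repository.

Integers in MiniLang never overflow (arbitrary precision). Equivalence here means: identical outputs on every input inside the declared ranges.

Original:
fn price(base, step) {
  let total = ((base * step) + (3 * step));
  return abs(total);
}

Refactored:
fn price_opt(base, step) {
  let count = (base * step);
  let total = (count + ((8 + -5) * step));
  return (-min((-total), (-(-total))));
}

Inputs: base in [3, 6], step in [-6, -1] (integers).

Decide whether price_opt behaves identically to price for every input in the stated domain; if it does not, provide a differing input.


Reading the diff, among the changes: statement counts differ; and constant usage differs; and arithmetic usage differs; and local variable names differ; and min/max/abs usage differs.
Spot check at base=6, step=-1 — price: total becomes -9; next final value 9. price_opt: count becomes -6; next total becomes -9; next final value 9. Both give 9.
Checked all 24 inputs in the declared domain: the outputs agree on every one.
verdict: equivalent


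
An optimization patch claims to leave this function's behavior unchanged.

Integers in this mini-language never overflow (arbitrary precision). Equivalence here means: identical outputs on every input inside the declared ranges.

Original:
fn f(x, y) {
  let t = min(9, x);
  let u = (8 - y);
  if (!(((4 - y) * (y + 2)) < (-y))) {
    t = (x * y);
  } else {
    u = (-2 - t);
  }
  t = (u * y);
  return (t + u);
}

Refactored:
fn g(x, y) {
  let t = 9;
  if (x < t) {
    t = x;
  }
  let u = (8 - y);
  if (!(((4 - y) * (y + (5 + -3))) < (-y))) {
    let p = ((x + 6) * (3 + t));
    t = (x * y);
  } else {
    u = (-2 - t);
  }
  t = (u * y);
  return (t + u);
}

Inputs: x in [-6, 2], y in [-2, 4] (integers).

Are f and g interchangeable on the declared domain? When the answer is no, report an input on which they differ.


Behavior is preserved: although statement counts differ, plus constant usage differs, plus arithmetic usage differs, plus comparison usage differs, plus local variable names differ, plus branching structure differs, plus min/max/abs usage differs, the outputs never diverge.
One worked example (x=-5, y=2) — f: t=-5, then u=6, then (!(((4 - y) * (y + 2)) < (-y))) is true, then t=-10, then t=12, then returns 18; g: t=9, then (x < t) is true, then t=-5, then u=6, then (!(((4 - y) * (y + (5 + -3))) < (-y))) is true, then p=-2, then t=-10, then t=12, then returns 18; agreement on 18.
An exhaustive pass over the 63 declared inputs shows identical outputs.
verdict: equivalent


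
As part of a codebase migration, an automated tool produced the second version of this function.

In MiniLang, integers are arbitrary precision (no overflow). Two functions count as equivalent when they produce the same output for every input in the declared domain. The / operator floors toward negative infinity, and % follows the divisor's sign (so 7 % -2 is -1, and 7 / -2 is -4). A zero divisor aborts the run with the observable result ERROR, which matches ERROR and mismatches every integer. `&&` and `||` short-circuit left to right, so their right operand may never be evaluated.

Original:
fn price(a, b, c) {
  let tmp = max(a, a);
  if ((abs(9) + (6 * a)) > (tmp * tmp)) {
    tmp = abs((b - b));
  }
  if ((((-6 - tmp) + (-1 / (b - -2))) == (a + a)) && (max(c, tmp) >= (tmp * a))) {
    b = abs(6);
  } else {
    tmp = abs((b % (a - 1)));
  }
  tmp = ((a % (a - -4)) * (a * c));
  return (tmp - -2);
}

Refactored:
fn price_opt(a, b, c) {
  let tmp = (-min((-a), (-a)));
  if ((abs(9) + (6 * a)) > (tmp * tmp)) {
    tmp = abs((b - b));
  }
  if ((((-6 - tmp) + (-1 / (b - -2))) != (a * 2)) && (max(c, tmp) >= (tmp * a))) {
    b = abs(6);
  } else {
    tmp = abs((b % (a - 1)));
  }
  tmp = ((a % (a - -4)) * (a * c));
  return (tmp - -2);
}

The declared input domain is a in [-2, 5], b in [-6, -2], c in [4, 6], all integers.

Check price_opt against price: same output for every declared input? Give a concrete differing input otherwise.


Input a=1, b=-6, c=4: ERROR from price versus 6 from price_opt.
verdict: not equivalent; witness: a=1, b=-6, c=4


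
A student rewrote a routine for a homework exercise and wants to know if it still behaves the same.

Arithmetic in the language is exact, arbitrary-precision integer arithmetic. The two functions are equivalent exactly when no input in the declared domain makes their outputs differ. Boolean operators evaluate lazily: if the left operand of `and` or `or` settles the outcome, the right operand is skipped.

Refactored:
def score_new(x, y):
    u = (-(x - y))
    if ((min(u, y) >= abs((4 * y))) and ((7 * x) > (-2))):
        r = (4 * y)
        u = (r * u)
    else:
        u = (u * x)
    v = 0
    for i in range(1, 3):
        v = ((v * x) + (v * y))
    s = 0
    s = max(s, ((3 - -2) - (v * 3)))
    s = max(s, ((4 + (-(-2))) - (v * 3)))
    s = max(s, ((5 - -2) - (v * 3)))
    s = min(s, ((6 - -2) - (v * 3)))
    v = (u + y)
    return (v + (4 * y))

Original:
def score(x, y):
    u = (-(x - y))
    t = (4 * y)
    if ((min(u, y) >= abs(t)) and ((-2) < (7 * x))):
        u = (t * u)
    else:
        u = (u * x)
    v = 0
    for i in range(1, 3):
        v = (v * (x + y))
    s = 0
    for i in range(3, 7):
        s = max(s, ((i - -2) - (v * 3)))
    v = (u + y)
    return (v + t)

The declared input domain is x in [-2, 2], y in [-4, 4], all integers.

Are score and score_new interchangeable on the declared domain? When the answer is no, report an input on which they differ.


Equivalent. There is a behavioral-looking edit here, yet the outcome never shifts on this domain.
Across all 45 domain points the two functions coincide.
One worked example (x=-1, y=4) — score: u := 5 | t := 16 | ((min(u, y) >= abs(t)) and ((-2) < (7 * x))): false | u := -5 | v := 0 | iter i=1: | v := 0 | iter i=2: | v := 0 | s := 0 | iter i=3: | s := 5 | iter i=4: | s := 6 | iter i=5: | s := 7 | iter i=6: | s := 8 | v := -1 | result 15; score_new: u := 5 | ((min(u, y) >= abs((4 * y))) and ((7 * x) > (-2))): false | u := -5 | v := 0 | iter i=1: | v := 0 | iter i=2: | v := 0 | s := 0 | s := 5 | s := 6 | s := 7 | s := 7 | v := -1 | result 15; agreement on 15.
verdict: equivalent


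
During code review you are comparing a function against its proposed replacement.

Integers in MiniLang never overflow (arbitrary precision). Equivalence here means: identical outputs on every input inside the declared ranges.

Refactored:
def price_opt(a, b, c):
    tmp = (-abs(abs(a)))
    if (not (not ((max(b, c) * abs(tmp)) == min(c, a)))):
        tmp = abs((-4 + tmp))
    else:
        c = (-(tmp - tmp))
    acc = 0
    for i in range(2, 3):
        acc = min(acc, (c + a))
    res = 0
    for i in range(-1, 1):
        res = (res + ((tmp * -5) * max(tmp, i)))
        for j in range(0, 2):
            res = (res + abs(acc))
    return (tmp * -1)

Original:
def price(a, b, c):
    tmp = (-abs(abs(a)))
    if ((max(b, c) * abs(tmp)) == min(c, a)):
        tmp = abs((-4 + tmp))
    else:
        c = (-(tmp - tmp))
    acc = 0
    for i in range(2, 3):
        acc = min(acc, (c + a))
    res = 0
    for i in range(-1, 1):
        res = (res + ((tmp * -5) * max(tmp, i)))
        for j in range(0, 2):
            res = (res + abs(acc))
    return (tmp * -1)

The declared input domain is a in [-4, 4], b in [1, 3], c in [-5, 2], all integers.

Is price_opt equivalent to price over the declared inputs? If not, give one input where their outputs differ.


Comparing the listings, the differences include: boolean connective usage differs.
One worked example (a=-1, b=1, c=-5) — price: tmp := -1 | ((max(b, c) * abs(tmp)) == min(c, a)): false | c := 0 | acc := 0 | iter i=2: | acc := -1 | res := 0 | iter i=-1: | res := -5 | iter j=0: | res := -4 | iter j=1: | res := -3 | iter i=0: | res := -3 | iter j=0: | res := -2 | iter j=1: | res := -1 | result 1; price_opt: tmp := -1 | (not (not ((max(b, c) * abs(tmp)) == min(c, a)))): false | c := 0 | acc := 0 | iter i=2: | acc := -1 | res := 0 | iter i=-1: | res := -5 | iter j=0: | res := -4 | iter j=1: | res := -3 | iter i=0: | res := -3 | iter j=0: | res := -2 | iter j=1: | res := -1 | result 1; agreement on 1.
Across all 216 domain points the two functions coincide.
verdict: equivalent


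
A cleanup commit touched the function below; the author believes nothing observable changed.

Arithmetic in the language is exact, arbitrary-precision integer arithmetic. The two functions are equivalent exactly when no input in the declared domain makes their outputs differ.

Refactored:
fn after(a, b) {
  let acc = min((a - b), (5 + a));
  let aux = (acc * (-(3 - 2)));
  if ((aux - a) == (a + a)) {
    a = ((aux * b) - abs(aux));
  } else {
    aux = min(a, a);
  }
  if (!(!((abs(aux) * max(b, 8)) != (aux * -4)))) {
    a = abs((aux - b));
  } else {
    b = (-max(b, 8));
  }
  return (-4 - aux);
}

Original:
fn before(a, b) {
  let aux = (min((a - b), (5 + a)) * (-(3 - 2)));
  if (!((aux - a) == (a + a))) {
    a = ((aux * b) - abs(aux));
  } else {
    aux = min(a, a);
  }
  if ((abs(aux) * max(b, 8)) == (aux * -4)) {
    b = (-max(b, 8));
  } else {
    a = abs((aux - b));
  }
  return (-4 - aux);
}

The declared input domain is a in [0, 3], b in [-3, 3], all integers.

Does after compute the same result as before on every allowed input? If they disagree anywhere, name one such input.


Not equivalent: a=0, b=-3 separates them (-1 vs -4).
before: aux = -3; (!((aux - a) == (a + a))) -> true; a = 6; ((abs(aux) * max(b, 8)) == (aux * -4)) -> false; a = 0; return -1
after: acc = 3; aux = -3; ((aux - a) == (a + a)) -> false; aux = 0; (!(!((abs(aux) * max(b, 8)) != (aux * -4)))) -> false; b = -8; return -4
verdict: not equivalent; witness: a=0, b=-3


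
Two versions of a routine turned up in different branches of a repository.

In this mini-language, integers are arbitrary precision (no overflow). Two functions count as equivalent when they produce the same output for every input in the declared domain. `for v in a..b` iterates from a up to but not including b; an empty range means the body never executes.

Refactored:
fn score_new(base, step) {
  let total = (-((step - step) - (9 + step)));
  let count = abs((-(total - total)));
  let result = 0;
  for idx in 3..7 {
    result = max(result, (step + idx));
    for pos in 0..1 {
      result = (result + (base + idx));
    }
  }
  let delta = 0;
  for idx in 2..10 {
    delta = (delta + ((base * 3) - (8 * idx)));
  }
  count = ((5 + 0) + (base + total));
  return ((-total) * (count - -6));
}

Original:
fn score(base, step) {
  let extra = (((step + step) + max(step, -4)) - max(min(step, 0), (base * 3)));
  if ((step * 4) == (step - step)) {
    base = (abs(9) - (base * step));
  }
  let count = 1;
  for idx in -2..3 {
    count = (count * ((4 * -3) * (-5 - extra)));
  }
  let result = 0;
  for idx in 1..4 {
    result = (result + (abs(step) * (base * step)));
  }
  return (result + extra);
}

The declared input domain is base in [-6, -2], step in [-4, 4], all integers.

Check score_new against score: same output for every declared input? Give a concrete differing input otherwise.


Evaluate both at base=-6, step=-4.
score: extra becomes -8; next ((step * 4) == (step - step)) evaluates to false; next count becomes 1; next at idx=-2:; next count becomes -36; next at idx=-1:; next count becomes 1296; next at idx=0:; next count becomes -46656; next at idx=1:; next count becomes 1679616; next at idx=2:; next count becomes -60466176; next result becomes 0; next at idx=1:; next result becomes 96; next at idx=2:; next result becomes 192; next at idx=3:; next result becomes 288; next final value 280
score_new: total becomes 5; next count becomes 0; next result becomes 0; next at idx=3:; next result becomes 0; next at pos=0:; next result becomes -3; next at idx=4:; next result becomes 0; next at pos=0:; next result becomes -2; next at idx=5:; next result becomes 1; next at pos=0:; next result becomes 0; next at idx=6:; next result becomes 2; next at pos=0:; next result becomes 2; next delta becomes 0; next at idx=2:; next delta becomes -34; next at idx=3:; next delta becomes -76; next at idx=4:; next delta becomes -126; next at idx=5:; next delta becomes -184; next at idx=6:; next delta becomes -250; next at idx=7:; next delta becomes -324; next at idx=8:; next delta becomes -406; next at idx=9:; next delta becomes -496; next count becomes 4; next final value -50
280 != -50, so the rewrite changes behavior.
verdict: not equivalent; witness: base=-6, step=-4


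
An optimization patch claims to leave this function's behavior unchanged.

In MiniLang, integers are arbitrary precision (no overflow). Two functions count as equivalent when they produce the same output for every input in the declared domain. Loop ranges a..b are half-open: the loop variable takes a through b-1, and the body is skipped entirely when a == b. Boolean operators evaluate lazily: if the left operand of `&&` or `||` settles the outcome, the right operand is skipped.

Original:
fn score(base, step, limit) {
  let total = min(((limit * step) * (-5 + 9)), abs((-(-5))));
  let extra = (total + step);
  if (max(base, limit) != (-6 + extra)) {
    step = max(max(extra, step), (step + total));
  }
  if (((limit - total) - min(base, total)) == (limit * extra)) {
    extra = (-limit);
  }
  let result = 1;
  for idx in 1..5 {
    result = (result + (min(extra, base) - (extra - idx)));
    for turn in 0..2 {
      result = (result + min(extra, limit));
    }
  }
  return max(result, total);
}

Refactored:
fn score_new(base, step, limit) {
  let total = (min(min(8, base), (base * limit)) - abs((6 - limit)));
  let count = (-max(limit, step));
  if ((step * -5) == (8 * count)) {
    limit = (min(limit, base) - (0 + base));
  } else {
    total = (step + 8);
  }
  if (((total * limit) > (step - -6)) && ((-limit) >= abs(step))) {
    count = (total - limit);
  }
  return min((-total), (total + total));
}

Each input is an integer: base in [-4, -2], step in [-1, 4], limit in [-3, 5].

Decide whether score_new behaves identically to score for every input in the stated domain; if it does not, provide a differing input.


There is a counterexample at base=-4, step=-1, limit=-3: 5 on one side, -7 on the other.
score: total=5, then extra=4, then (max(base, limit) != (-6 + extra)) is true, then step=4, then (((limit - total) - min(base, total)) == (limit * extra)) is false, then result=1, then (idx=1), then result=-6, then (turn=0), then result=-9, then (turn=1), then result=-12, then (idx=2), then result=-18, then (turn=0), then result=-21, then (turn=1), then result=-24, then (idx=3), then result=-29, then (turn=0), then result=-32, then (turn=1), then result=-35, then (idx=4), then result=-39, then (turn=0), then result=-42, then (turn=1), then result=-45, then returns 5
score_new: total=-13, then count=1, then ((step * -5) == (8 * count)) is false, then total=7, then (((total * limit) > (step - -6)) && ((-limit) >= abs(step))) is false, then returns -7
verdict: not equivalent; witness: base=-4, step=-1, limit=-3


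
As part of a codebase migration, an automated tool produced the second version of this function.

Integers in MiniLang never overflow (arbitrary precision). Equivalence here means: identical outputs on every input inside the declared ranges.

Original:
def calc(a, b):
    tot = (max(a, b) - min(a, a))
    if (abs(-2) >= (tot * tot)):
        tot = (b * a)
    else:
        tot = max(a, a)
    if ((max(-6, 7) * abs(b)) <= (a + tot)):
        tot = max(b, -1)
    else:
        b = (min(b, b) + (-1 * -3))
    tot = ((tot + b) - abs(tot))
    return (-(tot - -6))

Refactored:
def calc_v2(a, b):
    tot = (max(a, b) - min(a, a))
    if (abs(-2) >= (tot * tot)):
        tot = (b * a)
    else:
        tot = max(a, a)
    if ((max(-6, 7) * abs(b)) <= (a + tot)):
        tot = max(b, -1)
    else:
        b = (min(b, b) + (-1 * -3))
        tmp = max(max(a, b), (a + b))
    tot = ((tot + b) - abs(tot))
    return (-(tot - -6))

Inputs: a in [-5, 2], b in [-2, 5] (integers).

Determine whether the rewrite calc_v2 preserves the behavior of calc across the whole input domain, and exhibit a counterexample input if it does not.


The two are interchangeable: min/max/abs usage differs, and local variable names differ, and statement counts differ, and arithmetic usage differs, and every declared input agrees.
Tracing a=-5, b=4: calc: tot=9, then (abs(-2) >= (tot * tot)) is false, then tot=-5, then ((max(-6, 7) * abs(b)) <= (a + tot)) is false, then b=7, then tot=-3, then returns -3 | calc_v2: tot=9, then (abs(-2) >= (tot * tot)) is false, then tot=-5, then ((max(-6, 7) * abs(b)) <= (a + tot)) is false, then b=7, then tmp=7, then tot=-3, then returns -3 — matching result -3.
Checked all 64 inputs in the declared domain: the outputs agree on every one.
verdict: equivalent


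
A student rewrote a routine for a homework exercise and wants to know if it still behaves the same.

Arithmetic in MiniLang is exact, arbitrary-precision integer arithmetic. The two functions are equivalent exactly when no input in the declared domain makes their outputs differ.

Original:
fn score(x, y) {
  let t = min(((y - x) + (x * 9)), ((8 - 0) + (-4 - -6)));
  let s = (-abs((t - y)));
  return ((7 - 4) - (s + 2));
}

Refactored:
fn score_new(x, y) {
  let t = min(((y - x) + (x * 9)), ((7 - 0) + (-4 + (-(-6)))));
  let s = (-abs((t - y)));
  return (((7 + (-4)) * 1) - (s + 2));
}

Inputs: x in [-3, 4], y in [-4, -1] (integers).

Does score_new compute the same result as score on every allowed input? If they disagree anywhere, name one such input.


Input x=2, y=-4: 15 from score versus 14 from score_new.
verdict: not equivalent; witness: x=2, y=-4


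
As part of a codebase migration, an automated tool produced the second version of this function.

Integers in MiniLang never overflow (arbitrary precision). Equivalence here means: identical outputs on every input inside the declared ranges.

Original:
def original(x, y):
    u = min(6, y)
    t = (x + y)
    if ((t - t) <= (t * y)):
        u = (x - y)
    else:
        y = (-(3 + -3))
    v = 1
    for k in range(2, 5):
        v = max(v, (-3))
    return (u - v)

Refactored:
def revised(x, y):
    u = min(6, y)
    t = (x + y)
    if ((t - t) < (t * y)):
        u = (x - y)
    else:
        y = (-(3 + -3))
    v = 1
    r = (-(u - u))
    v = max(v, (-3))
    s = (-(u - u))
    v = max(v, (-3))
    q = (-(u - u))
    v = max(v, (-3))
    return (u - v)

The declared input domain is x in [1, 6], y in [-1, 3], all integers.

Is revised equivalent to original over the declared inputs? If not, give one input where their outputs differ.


On input x=1, y=-1, original returns 1 while revised returns -2.
verdict: not equivalent; witness: x=1, y=-1
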